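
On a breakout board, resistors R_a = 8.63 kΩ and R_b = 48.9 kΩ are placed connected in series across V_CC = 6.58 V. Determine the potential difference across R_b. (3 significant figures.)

Series total: ΣR = 8.63 + 48.9 = 57.53 kΩ.
By the voltage-divider rule, V = 6.58 × 48.90/57.53 = 5.593 V.

V ≈ 5.59 V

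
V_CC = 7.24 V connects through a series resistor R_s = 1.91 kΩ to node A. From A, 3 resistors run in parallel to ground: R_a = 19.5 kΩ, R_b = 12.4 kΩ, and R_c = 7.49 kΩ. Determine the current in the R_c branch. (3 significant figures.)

Parallel bank: R_p = 1/(1/19.5 + 1/12.4 + 1/7.49) = 3.767 kΩ.
V_A by voltage divider: V_A = 7.24 × 3.767/(1.91 + 3.767) = 4.804 V.
I(R_c) = V_A / R_c = 4.804/7.49 = 0.6414 mA.

I ≈ 0.641 mA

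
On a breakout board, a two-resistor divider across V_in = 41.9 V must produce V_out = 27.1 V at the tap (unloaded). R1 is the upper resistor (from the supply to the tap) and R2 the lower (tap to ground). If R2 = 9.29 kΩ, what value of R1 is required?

Required fraction k = V_out/V_in = 0.6468.
So R1 = R2 · (V_in/V_out − 1) = 9.29 × (41.9/27.1 − 1) = 9.29 × 0.5461 = 5.074 kΩ.

R1 ≈ 5.07 kΩ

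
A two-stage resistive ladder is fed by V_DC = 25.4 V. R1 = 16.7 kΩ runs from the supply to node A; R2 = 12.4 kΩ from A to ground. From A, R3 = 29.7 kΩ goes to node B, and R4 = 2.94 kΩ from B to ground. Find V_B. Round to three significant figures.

V_B ≈ 0.800 V

Looking into the second stage from A: R3 + R4 = 32.64 kΩ appears in parallel with R2.
Effective lower resistance at A: R2 ‖ 32.64 = 8.986 kΩ.
V_A = 25.4 × 8.986/(16.7 + 8.986) = 8.886 V.
Then the unloaded second divider: V_B = V_A × R4/(R3+R4) = 8.886 × 0.09007 = 0.8004 V.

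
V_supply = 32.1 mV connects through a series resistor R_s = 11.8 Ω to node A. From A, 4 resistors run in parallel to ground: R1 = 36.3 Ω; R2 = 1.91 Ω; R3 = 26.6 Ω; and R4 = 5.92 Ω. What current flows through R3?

Equivalent of the parallel group: R_p = 1.320 Ω.
Node voltage V_A = V_supply · R_p/(R_s + R_p) = 32.1 × 0.1006 = 3.229 mV.
I(R3) = V_A / R3 = 3.229/26.6 = 0.1214 mA.
(Equivalently: I_total = 2.447 mA, then current-divider fraction G_k/ΣG = 0.04962.)

I ≈ 0.121 mA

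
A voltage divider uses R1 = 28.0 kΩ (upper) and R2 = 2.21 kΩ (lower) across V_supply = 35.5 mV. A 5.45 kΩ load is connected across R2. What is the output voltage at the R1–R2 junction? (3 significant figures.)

V_out ≈ 1.89 mV

R2 ‖ R_L = (2.21 × 5.45)/(2.21 + 5.45) = 1.572 kΩ.
Then V_out = V_supply · R2'/(R1 + R2') = 35.5 × 1.572/29.57 = 1.888 mV.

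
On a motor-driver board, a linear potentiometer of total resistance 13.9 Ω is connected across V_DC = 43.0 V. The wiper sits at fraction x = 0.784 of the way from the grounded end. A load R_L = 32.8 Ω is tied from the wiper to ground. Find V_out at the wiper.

V_out ≈ 31.5 V

Split the track: R_lower = x·R_p = 10.90 Ω, R_upper = (1−x)·R_p = 3.002 Ω.
R_L loads the lower segment: effective lower R = 8.180 Ω.
Loaded-divider output: V_out = 43.0 × 0.7315 = 31.45 V.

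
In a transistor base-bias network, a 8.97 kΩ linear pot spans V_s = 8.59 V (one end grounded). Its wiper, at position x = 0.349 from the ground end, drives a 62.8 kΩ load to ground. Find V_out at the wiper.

The pot divides into 5.839 kΩ above the wiper and 3.131 kΩ below.
R_L loads the lower segment: effective lower R = 2.982 kΩ.
V_out = 8.59 × 2.982/(5.839 + 2.982) = 2.904 V.
(Unloaded: V_out = x·V_s = 3.00 V.)

V_out ≈ 2.90 V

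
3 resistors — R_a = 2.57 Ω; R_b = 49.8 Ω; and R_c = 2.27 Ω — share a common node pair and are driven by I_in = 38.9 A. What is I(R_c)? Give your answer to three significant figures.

ΣG = 1/2.57 + 1/49.8 + 1/2.27 = 0.8497.
By the current-divider rule, I = I_in · G_k/ΣG = 38.9 × 0.5184 = 20.17 A.

I ≈ 20.2 A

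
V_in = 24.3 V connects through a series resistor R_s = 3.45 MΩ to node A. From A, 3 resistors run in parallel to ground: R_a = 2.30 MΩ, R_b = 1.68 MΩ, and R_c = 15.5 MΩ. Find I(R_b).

Equivalent of the parallel group: R_p = 0.9136 MΩ.
V_A = 24.3 × 0.9136/4.364 = 5.088 V.
Branch current I = V_A/R_b = 5.088/1.68 = 3.028 µA.

I ≈ 3.03 µA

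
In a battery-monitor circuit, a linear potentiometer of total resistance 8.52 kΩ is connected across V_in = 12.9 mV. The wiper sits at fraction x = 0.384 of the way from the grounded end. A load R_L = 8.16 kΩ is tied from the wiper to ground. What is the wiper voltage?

V_out ≈ 3.97 mV

Split the track: R_lower = x·R_p = 3.272 kΩ, R_upper = (1−x)·R_p = 5.248 kΩ.
R_L loads the lower segment: effective lower R = 2.335 kΩ.
Loaded-divider output: V_out = 12.9 × 0.3079 = 3.972 mV.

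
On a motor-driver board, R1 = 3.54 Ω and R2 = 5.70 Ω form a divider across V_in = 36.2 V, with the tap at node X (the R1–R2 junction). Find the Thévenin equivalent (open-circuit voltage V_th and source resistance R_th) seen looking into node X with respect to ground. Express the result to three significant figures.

V_th is the unloaded tap voltage: V_in · R2/(R1+R2) = 36.2 × 0.6169 = 22.33 V.
With V_in suppressed (replaced by a short), R_th = R1 ‖ R2 = (3.540 × 5.70)/(3.540 + 5.70) = 2.184 Ω.

V_th ≈ 22.3 V, R_th ≈ 2.18 Ω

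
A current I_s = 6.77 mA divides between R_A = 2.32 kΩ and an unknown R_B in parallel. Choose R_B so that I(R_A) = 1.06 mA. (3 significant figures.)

The fraction through R_A equals R_B/(R_A+R_B).
1.06/6.77 = R_B/(R_A + R_B) → R_B = R_A · (0.1566)/(1 − 0.1566) = 2.32 × 0.1856 = 0.4307 kΩ.

R_B ≈ 0.431 kΩ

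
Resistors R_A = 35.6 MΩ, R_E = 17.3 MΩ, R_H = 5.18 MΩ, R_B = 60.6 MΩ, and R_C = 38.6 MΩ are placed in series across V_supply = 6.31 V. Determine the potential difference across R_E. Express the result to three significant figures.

V ≈ 0.694 V

Series total: ΣR = 35.6 + 17.3 + 5.18 + 60.6 + 38.6 = 157.3 MΩ.
By the voltage-divider rule, V = 6.31 × 17.30/157.3 = 0.6941 V.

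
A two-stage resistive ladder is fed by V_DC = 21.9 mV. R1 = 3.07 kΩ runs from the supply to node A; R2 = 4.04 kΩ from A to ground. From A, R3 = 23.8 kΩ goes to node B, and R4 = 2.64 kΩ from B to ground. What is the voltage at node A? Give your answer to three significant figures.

V_A ≈ 11.7 mV

Node A sees R2 in parallel with the series input of stage 2, R3 + R4 = 26.44 kΩ.
Effective lower resistance at A: R2 ‖ 26.44 = 3.505 kΩ.
So V_A = 21.9 × 0.5330 = 11.67 mV.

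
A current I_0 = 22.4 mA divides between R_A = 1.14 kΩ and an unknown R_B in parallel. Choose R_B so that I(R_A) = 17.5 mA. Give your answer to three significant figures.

Two-branch current divider: I_A = I_0 · R_B/(R_A + R_B).
With f = 0.7812, R_B = R_A · f/(1−f) = 1.14 × 3.571 = 4.071 kΩ.

R_B ≈ 4.07 kΩ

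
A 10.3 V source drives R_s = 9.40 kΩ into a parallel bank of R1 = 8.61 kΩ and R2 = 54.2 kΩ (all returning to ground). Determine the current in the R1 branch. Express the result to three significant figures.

I ≈ 0.528 mA

Combine the parallel branches: R_p = (1/8.61 + 1/54.2)⁻¹ = 7.430 kΩ.
Node voltage V_A = V_DC · R_p/(R_s + R_p) = 10.3 × 0.4415 = 4.547 V.
Branch current I = V_A/R1 = 4.547/8.61 = 0.5281 mA.
(Equivalently: I_total = 0.6120 mA, then current-divider fraction G_k/ΣG = 0.8629.)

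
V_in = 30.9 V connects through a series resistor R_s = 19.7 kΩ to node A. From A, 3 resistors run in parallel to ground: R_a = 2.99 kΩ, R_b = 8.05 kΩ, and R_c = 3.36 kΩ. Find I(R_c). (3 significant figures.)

Equivalent of the parallel group: R_p = 1.322 kΩ.
V_A = 30.9 × 1.322/21.02 = 1.944 V.
Branch current I = V_A/R_c = 1.944/3.36 = 0.5784 mA.
(Equivalently: I_total = 1.470 mA, then current-divider fraction G_k/ΣG = 0.3935.)

I ≈ 0.578 mA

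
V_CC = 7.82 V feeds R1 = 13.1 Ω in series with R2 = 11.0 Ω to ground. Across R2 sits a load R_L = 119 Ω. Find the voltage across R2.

First combine the lower leg with the load: R2 ‖ R_L = 10.07 Ω.
Then V_out = V_CC · R2'/(R1 + R2') = 7.82 × 10.07/23.17 = 3.399 V.

V_out ≈ 3.40 V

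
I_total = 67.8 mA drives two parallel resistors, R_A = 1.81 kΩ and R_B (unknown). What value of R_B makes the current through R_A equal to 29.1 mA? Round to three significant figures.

R_B ≈ 1.36 kΩ

Two-branch current divider: I_A = I_total · R_B/(R_A + R_B).
With f = 0.4292, R_B = R_A · f/(1−f) = 1.81 × 0.7519 = 1.361 kΩ.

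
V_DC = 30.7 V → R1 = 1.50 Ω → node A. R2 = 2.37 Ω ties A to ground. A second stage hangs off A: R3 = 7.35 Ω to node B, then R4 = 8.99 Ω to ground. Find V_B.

V_B ≈ 9.79 V

Node A sees R2 in parallel with the series input of stage 2, R3 + R4 = 16.34 Ω.
R2 ‖ (R3+R4) = 2.070 Ω.
So V_A = 30.7 × 0.5798 = 17.80 V.
Stage 2 is unloaded, so V_B = V_A · R4/(R3+R4) = 17.80 × 8.99/16.34 = 9.793 V.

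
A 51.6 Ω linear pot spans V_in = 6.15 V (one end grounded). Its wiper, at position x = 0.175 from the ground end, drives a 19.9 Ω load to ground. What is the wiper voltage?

V_out ≈ 0.783 V

The pot divides into 42.57 Ω above the wiper and 9.030 Ω below.
(x·R_p) ‖ R_L = 6.211 Ω.
V_out = 6.15 × 6.211/(42.57 + 6.211) = 0.7831 V.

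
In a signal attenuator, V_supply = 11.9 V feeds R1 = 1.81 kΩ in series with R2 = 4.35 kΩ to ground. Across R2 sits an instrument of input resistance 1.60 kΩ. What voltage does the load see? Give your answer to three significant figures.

V_out ≈ 4.67 V

The load sits in parallel with R2, giving an effective lower resistance R2' = R2·R_L/(R2+R_L) = 1.170 kΩ.
Voltage divider with the loaded lower leg: V_out = 11.9 × 1.170/(1.81 + 1.170) = 11.9 × 0.3926 = 4.672 V.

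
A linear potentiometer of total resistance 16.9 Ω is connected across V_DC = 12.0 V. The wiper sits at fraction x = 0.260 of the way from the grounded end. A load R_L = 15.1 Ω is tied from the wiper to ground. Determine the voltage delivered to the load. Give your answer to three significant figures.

Split the track: R_lower = x·R_p = 4.394 Ω, R_upper = (1−x)·R_p = 12.51 Ω.
(x·R_p) ‖ R_L = 3.404 Ω.
Then V_out = V_DC · 3.404/(12.51 + 3.404) = 2.567 V.

V_out ≈ 2.57 V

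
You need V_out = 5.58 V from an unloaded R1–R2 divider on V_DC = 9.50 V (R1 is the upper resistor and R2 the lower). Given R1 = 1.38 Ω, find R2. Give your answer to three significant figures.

V_out/V_DC = R2/(R1+R2) = 0.5874.
Rearranging, R2 = R1·k/(1−k) = 1.38 × 1.423 = 1.964 Ω.

R2 ≈ 1.96 Ω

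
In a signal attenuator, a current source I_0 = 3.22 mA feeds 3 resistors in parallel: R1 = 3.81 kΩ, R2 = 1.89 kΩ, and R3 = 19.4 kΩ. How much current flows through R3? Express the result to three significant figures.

I ≈ 0.197 mA

ΣG = 1/3.81 + 1/1.89 + 1/19.4 = 0.8431.
Current divider: I(R3) = I_0 · G_k/ΣG = 3.22 × (0.05155/0.8431) = 3.22 × 0.06114 = 0.1969 mA.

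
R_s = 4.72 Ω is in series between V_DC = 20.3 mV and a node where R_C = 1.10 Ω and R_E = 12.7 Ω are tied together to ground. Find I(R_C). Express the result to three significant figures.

I ≈ 3.26 mA

Combine the parallel branches: R_p = (1/1.10 + 1/12.7)⁻¹ = 1.012 Ω.
Node voltage V_A = V_DC · R_p/(R_s + R_p) = 20.3 × 0.1766 = 3.585 mV.
I(R_C) = V_A / R_C = 3.585/1.10 = 3.259 mA.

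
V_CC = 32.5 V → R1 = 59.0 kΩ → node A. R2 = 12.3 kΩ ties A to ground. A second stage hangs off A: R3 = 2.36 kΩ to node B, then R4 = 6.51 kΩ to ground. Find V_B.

Looking into the second stage from A: R3 + R4 = 8.870 kΩ appears in parallel with R2.
Effective lower resistance at A: R2 ‖ 8.870 = 5.154 kΩ.
V_A = 32.5 × 5.154/(59.0 + 5.154) = 2.611 V.
Then the unloaded second divider: V_B = V_A × R4/(R3+R4) = 2.611 × 0.7339 = 1.916 V.

V_B ≈ 1.92 V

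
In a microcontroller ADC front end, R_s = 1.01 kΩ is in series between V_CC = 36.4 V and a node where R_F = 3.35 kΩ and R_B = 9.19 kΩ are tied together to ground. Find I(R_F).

I ≈ 7.70 mA

Parallel bank: R_p = 1/(1/3.35 + 1/9.19) = 2.455 kΩ.
V_A by voltage divider: V_A = 36.4 × 2.455/(1.01 + 2.455) = 25.79 V.
Branch current I = V_A/R_F = 25.79/3.35 = 7.699 mA.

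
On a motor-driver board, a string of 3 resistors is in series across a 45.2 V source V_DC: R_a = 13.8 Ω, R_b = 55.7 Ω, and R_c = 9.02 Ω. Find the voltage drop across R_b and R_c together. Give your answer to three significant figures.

Total series resistance ΣR = 13.8 + 55.7 + 9.02 = 78.52 Ω.
R_{R_b..R_c} = 55.7 + 9.02 = 64.72 Ω.
V = V_DC · R/ΣR = 45.2 × 0.8242 = 37.26 V.

V ≈ 37.3 V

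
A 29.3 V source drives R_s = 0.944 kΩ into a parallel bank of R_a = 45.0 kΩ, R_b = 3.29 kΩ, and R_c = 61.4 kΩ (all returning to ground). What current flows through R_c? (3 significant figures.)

I ≈ 0.361 mA

Equivalent of the parallel group: R_p = 2.920 kΩ.
Node voltage V_A = V_CC · R_p/(R_s + R_p) = 29.3 × 0.7557 = 22.14 V.
Branch current I = V_A/R_c = 22.14/61.4 = 0.3606 mA.
(Check via current divider: I_total = 7.583 mA; share G_k/ΣG = 0.04756 → same result.)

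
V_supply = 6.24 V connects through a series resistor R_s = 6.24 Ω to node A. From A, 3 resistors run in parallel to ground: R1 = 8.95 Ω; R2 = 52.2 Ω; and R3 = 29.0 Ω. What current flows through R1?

I ≈ 0.343 A

Parallel bank: R_p = 1/(1/8.95 + 1/52.2 + 1/29.0) = 6.047 Ω.
V_A = 6.24 × 6.047/12.29 = 3.071 V.
Branch current I = V_A/R1 = 3.071/8.95 = 0.3431 A.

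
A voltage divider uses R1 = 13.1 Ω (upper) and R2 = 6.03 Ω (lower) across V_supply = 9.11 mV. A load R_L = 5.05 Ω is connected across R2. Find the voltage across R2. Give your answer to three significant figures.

First combine the lower leg with the load: R2 ‖ R_L = 2.748 Ω.
Now apply the divider: V_out = 9.11 × 0.1734 = 1.580 mV.

V_out ≈ 1.58 mV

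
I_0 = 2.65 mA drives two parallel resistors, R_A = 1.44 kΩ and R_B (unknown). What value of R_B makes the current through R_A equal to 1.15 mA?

R_B ≈ 1.10 kΩ

Two-branch current divider: I_A = I_0 · R_B/(R_A + R_B).
With f = 0.4340, R_B = R_A · f/(1−f) = 1.44 × 0.7667 = 1.104 kΩ.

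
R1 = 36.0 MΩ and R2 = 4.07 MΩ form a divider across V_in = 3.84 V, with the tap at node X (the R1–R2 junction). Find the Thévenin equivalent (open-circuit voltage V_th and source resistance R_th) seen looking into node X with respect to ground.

With X open, the divider is unloaded: V_th = 3.84 × 4.07/40.07 = 0.3900 V.
Zeroing V_in shorts the top of R1 to ground, so R_th = R1 ‖ R2 = 3.657 MΩ.

V_th ≈ 0.390 V, R_th ≈ 3.66 MΩ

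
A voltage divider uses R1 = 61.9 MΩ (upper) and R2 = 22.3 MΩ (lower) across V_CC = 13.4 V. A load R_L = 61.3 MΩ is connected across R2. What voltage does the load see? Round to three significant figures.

V_out ≈ 2.80 V

R2 ‖ R_L = (22.3 × 61.3)/(22.3 + 61.3) = 16.35 MΩ.
Then V_out = V_CC · R2'/(R1 + R2') = 13.4 × 16.35/78.25 = 2.800 V.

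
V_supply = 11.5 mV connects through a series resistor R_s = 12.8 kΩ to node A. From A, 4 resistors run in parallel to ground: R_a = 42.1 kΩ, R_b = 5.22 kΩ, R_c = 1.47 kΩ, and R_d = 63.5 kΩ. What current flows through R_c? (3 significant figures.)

Equivalent of the parallel group: R_p = 1.097 kΩ.
Node voltage V_A = V_supply · R_p/(R_s + R_p) = 11.5 × 0.07896 = 0.9080 mV.
Branch current I = V_A/R_c = 0.9080/1.47 = 0.6177 µA.

I ≈ 0.618 µA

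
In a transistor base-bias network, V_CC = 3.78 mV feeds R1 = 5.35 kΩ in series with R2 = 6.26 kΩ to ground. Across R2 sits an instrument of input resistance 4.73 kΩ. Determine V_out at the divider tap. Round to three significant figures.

V_out ≈ 1.27 mV

R2 ‖ R_L = (6.26 × 4.73)/(6.26 + 4.73) = 2.694 kΩ.
Now apply the divider: V_out = 3.78 × 0.3349 = 1.266 mV.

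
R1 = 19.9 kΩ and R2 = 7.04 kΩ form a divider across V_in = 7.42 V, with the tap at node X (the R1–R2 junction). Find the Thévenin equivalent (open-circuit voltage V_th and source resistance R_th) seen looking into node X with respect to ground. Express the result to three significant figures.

With X open, the divider is unloaded: V_th = 7.42 × 7.04/26.94 = 1.939 V.
With V_in suppressed (replaced by a short), R_th = R1 ‖ R2 = (19.90 × 7.04)/(19.90 + 7.04) = 5.200 kΩ.

V_th ≈ 1.94 V, R_th ≈ 5.20 kΩ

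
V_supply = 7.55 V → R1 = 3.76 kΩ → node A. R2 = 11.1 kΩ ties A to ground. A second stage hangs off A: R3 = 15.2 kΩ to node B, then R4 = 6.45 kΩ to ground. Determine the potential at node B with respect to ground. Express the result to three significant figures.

Node A sees R2 in parallel with the series input of stage 2, R3 + R4 = 21.65 kΩ.
Effective lower resistance at A: R2 ‖ 21.65 = 7.338 kΩ.
First divider: V_A = V_supply · 7.338/(3.76 + 7.338) = 4.992 V.
V_B = V_A × 0.2979 = 1.487 V.

V_B ≈ 1.49 V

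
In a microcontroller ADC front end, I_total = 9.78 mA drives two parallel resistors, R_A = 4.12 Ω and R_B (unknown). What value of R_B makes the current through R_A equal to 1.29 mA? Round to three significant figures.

R_B ≈ 0.626 Ω

The fraction through R_A equals R_B/(R_A+R_B).
1.29/9.78 = R_B/(R_A + R_B) → R_B = R_A · (0.1319)/(1 − 0.1319) = 4.12 × 0.1519 = 0.6260 Ω.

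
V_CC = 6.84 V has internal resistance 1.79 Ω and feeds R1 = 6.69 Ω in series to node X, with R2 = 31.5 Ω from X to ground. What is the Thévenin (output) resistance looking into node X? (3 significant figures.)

R1' = 1.79 + 6.69 = 8.480 Ω (source resistance + R1).
With V_CC suppressed (replaced by a short), R_th = R1' ‖ R2 = (8.480 × 31.5)/(8.480 + 31.5) = 6.681 Ω.

R_th ≈ 6.68 Ω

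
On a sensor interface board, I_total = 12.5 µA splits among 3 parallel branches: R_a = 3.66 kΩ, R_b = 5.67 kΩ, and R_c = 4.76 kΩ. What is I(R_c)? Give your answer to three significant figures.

I ≈ 3.98 µA

Conductances: ΣG = 1/3.66 + 1/5.67 + 1/4.76 = 0.6597 (1/kΩ).
R_c takes the fraction G_k/ΣG = 0.2101/0.6597 = 0.3185, so I = 12.5 × 0.3185 = 3.981 µA.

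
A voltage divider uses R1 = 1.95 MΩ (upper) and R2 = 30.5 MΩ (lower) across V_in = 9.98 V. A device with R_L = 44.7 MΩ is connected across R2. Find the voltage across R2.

First combine the lower leg with the load: R2 ‖ R_L = 18.13 MΩ.
Now apply the divider: V_out = 9.98 × 0.9029 = 9.011 V.

V_out ≈ 9.01 V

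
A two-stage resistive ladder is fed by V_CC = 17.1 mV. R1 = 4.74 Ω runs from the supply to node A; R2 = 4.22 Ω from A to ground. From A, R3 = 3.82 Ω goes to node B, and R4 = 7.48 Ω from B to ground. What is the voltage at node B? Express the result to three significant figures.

V_B ≈ 4.45 mV

Node A sees R2 in parallel with the series input of stage 2, R3 + R4 = 11.30 Ω.
R2 ‖ (R3+R4) = 3.073 Ω.
V_A = 17.1 × 3.073/(4.74 + 3.073) = 6.725 mV.
V_B = V_A × 0.6619 = 4.452 mV.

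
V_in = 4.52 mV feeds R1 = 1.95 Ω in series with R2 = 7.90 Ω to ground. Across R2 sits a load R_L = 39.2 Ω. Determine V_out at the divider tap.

First combine the lower leg with the load: R2 ‖ R_L = 6.575 Ω.
Voltage divider with the loaded lower leg: V_out = 4.52 × 6.575/(1.95 + 6.575) = 4.52 × 0.7713 = 3.486 mV.
(Unloaded it would be 3.63 mV; the load pulls it down.)

V_out ≈ 3.49 mV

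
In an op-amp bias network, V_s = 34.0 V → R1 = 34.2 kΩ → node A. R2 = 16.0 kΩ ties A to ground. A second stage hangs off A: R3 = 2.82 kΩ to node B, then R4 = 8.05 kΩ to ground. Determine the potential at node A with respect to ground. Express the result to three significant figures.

V_A ≈ 5.41 V

Node A sees R2 in parallel with the series input of stage 2, R3 + R4 = 10.87 kΩ.
R2 ‖ (R3+R4) = 6.473 kΩ.
So V_A = 34.0 × 0.1591 = 5.411 V.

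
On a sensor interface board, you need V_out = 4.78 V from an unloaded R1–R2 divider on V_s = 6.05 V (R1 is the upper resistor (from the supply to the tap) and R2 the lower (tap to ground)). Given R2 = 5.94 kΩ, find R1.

V_out/V_s = R2/(R1+R2) = 0.7901.
Rearranging, R1 = R2·(1−k)/k = 5.94 × 0.2657 = 1.578 kΩ.

R1 ≈ 1.58 kΩ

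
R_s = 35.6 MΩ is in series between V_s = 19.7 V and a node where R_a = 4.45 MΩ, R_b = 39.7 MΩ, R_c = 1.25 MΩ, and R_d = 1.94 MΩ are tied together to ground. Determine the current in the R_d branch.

Equivalent of the parallel group: R_p = 0.6388 MΩ.
V_A by voltage divider: V_A = 19.7 × 0.6388/(35.6 + 0.6388) = 0.3473 V.
Branch current I = V_A/R_d = 0.3473/1.94 = 0.1790 µA.
(Equivalently: I_total = 0.5436 µA, then current-divider fraction G_k/ΣG = 0.3293.)

I ≈ 0.179 µA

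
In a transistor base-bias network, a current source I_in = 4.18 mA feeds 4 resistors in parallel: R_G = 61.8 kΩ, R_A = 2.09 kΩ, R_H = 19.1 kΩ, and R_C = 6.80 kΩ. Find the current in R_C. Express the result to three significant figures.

Conductances: ΣG = 1/61.8 + 1/2.09 + 1/19.1 + 1/6.80 = 0.6941 (1/kΩ).
Current divider: I(R_C) = I_in · G_k/ΣG = 4.18 × (0.1471/0.6941) = 4.18 × 0.2119 = 0.8857 mA.

I ≈ 0.886 mA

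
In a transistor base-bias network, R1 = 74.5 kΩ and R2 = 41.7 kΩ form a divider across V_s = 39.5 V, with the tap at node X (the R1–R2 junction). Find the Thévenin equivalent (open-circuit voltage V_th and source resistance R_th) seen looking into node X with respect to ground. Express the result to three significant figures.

With X open, the divider is unloaded: V_th = 39.5 × 41.7/116.2 = 14.18 V.
With V_s suppressed (replaced by a short), R_th = R1 ‖ R2 = (74.50 × 41.7)/(74.50 + 41.7) = 26.74 kΩ.

V_th ≈ 14.2 V, R_th ≈ 26.7 kΩ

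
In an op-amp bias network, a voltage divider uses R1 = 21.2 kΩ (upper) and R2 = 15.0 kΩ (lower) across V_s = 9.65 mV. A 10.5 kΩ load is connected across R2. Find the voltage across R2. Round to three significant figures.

V_out ≈ 2.18 mV

R2 ‖ R_L = (15.0 × 10.5)/(15.0 + 10.5) = 6.176 kΩ.
Then V_out = V_s · R2'/(R1 + R2') = 9.65 × 6.176/27.38 = 2.177 mV.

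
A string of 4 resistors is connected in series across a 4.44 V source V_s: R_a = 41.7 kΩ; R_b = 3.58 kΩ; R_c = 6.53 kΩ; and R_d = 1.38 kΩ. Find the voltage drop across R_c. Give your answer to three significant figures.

ΣR = 41.7 + 3.58 + 6.53 + 1.38 = 53.19 kΩ.
Voltage divider: V = V_s · (6.530 / 53.19) = 4.44 × 0.1228 = 0.5451 V.

V ≈ 0.545 V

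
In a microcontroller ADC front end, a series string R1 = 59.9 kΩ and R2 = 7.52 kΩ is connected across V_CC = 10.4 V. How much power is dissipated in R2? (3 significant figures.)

The common current is I = 10.4/67.42 = 0.1543 mA.
V(R2) = I·R = 1.160 V; P = V·I = 1.160 × 0.1543 = 0.1789 mW.

P ≈ 0.179 mW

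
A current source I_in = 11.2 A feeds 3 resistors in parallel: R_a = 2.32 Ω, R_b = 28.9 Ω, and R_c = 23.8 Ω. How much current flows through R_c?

I ≈ 0.927 A

Total conductance ΣG = 1/2.32 + 1/28.9 + 1/23.8 = 0.5077 (units of 1/Ω).
R_c takes the fraction G_k/ΣG = 0.04202/0.5077 = 0.08277, so I = 11.2 × 0.08277 = 0.9270 A.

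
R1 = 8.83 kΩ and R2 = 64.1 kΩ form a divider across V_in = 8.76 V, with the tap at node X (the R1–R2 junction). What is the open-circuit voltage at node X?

V_th ≈ 7.70 V

With X open, the divider is unloaded: V_th = 8.76 × 64.1/72.93 = 7.699 V.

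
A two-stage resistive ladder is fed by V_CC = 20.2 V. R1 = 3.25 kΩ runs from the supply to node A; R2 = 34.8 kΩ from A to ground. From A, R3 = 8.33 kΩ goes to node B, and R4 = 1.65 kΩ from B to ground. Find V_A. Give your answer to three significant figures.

V_A ≈ 14.2 V

Node A sees R2 in parallel with the series input of stage 2, R3 + R4 = 9.980 kΩ.
Effective lower resistance at A: R2 ‖ 9.980 = 7.756 kΩ.
So V_A = 20.2 × 0.7047 = 14.23 V.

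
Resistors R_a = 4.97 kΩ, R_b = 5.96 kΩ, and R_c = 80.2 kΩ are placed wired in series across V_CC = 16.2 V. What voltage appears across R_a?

ΣR = 4.97 + 5.96 + 80.2 = 91.13 kΩ.
Voltage divider: V = V_CC · (4.970 / 91.13) = 16.2 × 0.05454 = 0.8835 V.

V ≈ 0.884 V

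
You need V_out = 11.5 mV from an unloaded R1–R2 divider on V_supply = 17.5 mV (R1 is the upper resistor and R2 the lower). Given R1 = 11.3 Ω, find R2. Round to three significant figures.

V_out/V_supply = R2/(R1+R2) = 0.6571.
R2 = R1 · 0.6571/(1 − 0.6571) = 21.66 Ω.

R2 ≈ 21.7 Ω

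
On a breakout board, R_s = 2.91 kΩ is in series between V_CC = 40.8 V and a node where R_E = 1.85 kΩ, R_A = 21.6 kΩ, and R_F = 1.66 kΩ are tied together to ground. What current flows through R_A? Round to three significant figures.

Equivalent of the parallel group: R_p = 0.8409 kΩ.
V_A by voltage divider: V_A = 40.8 × 0.8409/(2.91 + 0.8409) = 9.147 V.
Branch current I = V_A/R_A = 9.147/21.6 = 0.4235 mA.

I ≈ 0.423 mA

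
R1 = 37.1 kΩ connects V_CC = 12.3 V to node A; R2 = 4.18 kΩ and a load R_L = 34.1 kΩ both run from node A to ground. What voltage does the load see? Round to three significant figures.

R2 ‖ R_L = (4.18 × 34.1)/(4.18 + 34.1) = 3.724 kΩ.
Voltage divider with the loaded lower leg: V_out = 12.3 × 3.724/(37.1 + 3.724) = 12.3 × 0.09121 = 1.122 V.

V_out ≈ 1.12 V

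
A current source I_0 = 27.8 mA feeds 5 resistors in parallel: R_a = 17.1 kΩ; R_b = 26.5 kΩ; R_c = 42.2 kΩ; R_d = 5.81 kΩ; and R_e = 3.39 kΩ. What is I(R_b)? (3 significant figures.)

I ≈ 1.79 mA

Conductances: ΣG = 1/17.1 + 1/26.5 + 1/42.2 + 1/5.81 + 1/3.39 = 0.5870 (1/kΩ).
R_b takes the fraction G_k/ΣG = 0.03774/0.5870 = 0.06428, so I = 27.8 × 0.06428 = 1.787 mA.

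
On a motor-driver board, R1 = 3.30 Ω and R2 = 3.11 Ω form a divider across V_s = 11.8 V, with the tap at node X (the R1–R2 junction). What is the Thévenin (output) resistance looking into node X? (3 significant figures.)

Looking into X with the source shorted: R_th = R1·R2/(R1+R2) = 3.300 × 3.11/6.410 = 1.601 Ω.

R_th ≈ 1.60 Ω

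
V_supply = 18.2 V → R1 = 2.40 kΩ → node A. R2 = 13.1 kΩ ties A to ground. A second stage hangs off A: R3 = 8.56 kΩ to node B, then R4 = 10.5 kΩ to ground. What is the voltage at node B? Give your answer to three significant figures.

V_B ≈ 7.66 V

Looking into the second stage from A: R3 + R4 = 19.06 kΩ appears in parallel with R2.
Effective lower resistance at A: R2 ‖ 19.06 = 7.764 kΩ.
First divider: V_A = V_supply · 7.764/(2.40 + 7.764) = 13.90 V.
V_B = V_A × 0.5509 = 7.659 V.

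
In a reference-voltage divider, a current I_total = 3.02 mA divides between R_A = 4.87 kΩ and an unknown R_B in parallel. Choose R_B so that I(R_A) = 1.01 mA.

R_B ≈ 2.45 kΩ

In a two-way split, I_A/I_total = R_B/(R_A + R_B).
1.01/3.02 = R_B/(R_A + R_B) → R_B = R_A · (0.3344)/(1 − 0.3344) = 4.87 × 0.5025 = 2.447 kΩ.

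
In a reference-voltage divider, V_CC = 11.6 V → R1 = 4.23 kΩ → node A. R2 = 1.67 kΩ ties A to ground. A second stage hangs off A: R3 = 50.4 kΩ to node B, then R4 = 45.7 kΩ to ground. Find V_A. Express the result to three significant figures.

V_A ≈ 3.24 V

Node A sees R2 in parallel with the series input of stage 2, R3 + R4 = 96.10 kΩ.
Effective lower resistance at A: R2 ‖ 96.10 = 1.641 kΩ.
V_A = 11.6 × 1.641/(4.23 + 1.641) = 3.243 V.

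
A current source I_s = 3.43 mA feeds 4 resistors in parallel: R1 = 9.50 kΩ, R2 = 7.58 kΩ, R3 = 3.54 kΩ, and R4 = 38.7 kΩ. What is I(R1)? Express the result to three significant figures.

I ≈ 0.662 mA

Total conductance ΣG = 1/9.50 + 1/7.58 + 1/3.54 + 1/38.7 = 0.5455 (units of 1/kΩ).
By the current-divider rule, I = I_s · G_k/ΣG = 3.43 × 0.1930 = 0.6619 mA.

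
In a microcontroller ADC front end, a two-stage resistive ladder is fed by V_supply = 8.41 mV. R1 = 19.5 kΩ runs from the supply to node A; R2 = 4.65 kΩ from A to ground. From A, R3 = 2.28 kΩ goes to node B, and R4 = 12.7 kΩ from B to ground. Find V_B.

V_B ≈ 1.10 mV

Node A sees R2 in parallel with the series input of stage 2, R3 + R4 = 14.98 kΩ.
R2 ‖ (R3+R4) = 3.548 kΩ.
First divider: V_A = V_supply · 3.548/(19.5 + 3.548) = 1.295 mV.
V_B = V_A × 0.8478 = 1.098 mV.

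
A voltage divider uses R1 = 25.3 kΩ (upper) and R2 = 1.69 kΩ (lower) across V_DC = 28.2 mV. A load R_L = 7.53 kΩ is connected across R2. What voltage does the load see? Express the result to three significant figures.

R2 ‖ R_L = (1.69 × 7.53)/(1.69 + 7.53) = 1.380 kΩ.
Now apply the divider: V_out = 28.2 × 0.05173 = 1.459 mV.
(Unloaded it would be 1.77 mV; the load pulls it down.)

V_out ≈ 1.46 mV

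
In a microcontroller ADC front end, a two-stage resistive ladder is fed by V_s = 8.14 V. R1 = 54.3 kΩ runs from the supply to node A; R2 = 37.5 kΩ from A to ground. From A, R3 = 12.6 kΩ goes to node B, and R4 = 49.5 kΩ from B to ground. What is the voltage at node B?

V_B ≈ 1.95 V

Looking into the second stage from A: R3 + R4 = 62.10 kΩ appears in parallel with R2.
Effective lower resistance at A: R2 ‖ 62.10 = 23.38 kΩ.
So V_A = 8.14 × 0.3010 = 2.450 V.
Stage 2 is unloaded, so V_B = V_A · R4/(R3+R4) = 2.450 × 49.5/62.10 = 1.953 V.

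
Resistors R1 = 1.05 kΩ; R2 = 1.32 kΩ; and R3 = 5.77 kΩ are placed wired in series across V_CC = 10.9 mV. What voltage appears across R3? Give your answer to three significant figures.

V ≈ 7.73 mV

ΣR = 1.05 + 1.32 + 5.77 = 8.140 kΩ.
By the voltage-divider rule, V = 10.9 × 5.770/8.140 = 7.726 mV.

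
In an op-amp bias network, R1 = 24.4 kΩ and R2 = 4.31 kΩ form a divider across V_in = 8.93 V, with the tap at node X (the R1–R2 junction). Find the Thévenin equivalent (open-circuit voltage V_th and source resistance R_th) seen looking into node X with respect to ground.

V_th is the unloaded tap voltage: V_in · R2/(R1+R2) = 8.93 × 0.1501 = 1.341 V.
Looking into X with the source shorted: R_th = R1·R2/(R1+R2) = 24.40 × 4.31/28.71 = 3.663 kΩ.

V_th ≈ 1.34 V, R_th ≈ 3.66 kΩ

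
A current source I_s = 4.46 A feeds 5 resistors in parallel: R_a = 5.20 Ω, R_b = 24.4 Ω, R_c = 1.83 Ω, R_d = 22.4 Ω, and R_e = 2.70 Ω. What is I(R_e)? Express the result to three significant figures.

Conductances: ΣG = 1/5.20 + 1/24.4 + 1/1.83 + 1/22.4 + 1/2.70 = 1.195 (1/Ω).
R_e takes the fraction G_k/ΣG = 0.3704/1.195 = 0.3100, so I = 4.46 × 0.3100 = 1.383 A.

I ≈ 1.38 A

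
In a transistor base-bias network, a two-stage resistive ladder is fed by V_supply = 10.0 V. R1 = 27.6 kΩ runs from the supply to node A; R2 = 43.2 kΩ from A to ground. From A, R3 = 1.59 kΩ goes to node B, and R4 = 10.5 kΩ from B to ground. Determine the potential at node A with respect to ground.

Looking into the second stage from A: R3 + R4 = 12.09 kΩ appears in parallel with R2.
Effective lower resistance at A: R2 ‖ 12.09 = 9.446 kΩ.
So V_A = 10.0 × 0.2550 = 2.550 V.

V_A ≈ 2.55 V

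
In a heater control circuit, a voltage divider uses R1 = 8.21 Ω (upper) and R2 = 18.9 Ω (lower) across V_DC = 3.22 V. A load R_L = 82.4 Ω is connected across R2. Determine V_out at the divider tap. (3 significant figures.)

The load sits in parallel with R2, giving an effective lower resistance R2' = R2·R_L/(R2+R_L) = 15.37 Ω.
Voltage divider with the loaded lower leg: V_out = 3.22 × 15.37/(8.21 + 15.37) = 3.22 × 0.6519 = 2.099 V.

V_out ≈ 2.10 V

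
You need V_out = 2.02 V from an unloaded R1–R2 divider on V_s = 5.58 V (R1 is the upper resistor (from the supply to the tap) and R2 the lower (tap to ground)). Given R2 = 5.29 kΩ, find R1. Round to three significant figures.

R1 ≈ 9.32 kΩ

Required fraction k = V_out/V_s = 0.3620.
Rearranging, R1 = R2·(1−k)/k = 5.29 × 1.762 = 9.323 kΩ.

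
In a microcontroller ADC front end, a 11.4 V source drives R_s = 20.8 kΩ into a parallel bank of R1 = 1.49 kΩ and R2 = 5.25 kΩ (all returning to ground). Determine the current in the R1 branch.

I ≈ 0.404 mA

Equivalent of the parallel group: R_p = 1.161 kΩ.
Node voltage V_A = V_in · R_p/(R_s + R_p) = 11.4 × 0.05285 = 0.6025 V.
I(R1) = V_A / R1 = 0.6025/1.49 = 0.4044 mA.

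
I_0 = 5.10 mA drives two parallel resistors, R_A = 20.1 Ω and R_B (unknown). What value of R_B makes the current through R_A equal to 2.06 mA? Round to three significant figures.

R_B ≈ 13.6 Ω

Two-branch current divider: I_A = I_0 · R_B/(R_A + R_B).
2.06/5.10 = R_B/(R_A + R_B) → R_B = R_A · (0.4039)/(1 − 0.4039) = 20.1 × 0.6776 = 13.62 Ω.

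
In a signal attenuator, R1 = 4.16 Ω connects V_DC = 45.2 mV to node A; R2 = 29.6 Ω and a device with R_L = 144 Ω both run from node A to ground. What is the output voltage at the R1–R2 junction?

V_out ≈ 38.7 mV

R2 ‖ R_L = (29.6 × 144)/(29.6 + 144) = 24.55 Ω.
Now apply the divider: V_out = 45.2 × 0.8551 = 38.65 mV.
(Unloaded it would be 39.6 mV; the load pulls it down.)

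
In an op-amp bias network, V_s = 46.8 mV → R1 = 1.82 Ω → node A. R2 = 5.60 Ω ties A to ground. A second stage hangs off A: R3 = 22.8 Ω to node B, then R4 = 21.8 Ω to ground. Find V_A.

V_A ≈ 34.3 mV

Looking into the second stage from A: R3 + R4 = 44.60 Ω appears in parallel with R2.
R2 ‖ (R3+R4) = 4.975 Ω.
First divider: V_A = V_s · 4.975/(1.82 + 4.975) = 34.27 mV.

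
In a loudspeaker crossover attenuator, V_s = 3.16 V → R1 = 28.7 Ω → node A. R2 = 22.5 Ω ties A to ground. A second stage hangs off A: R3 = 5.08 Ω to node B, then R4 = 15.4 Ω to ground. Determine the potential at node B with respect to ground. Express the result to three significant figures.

V_B ≈ 0.646 V

Node A sees R2 in parallel with the series input of stage 2, R3 + R4 = 20.48 Ω.
R2 ‖ (R3+R4) = 10.72 Ω.
V_A = 3.16 × 10.72/(28.7 + 10.72) = 0.8594 V.
Stage 2 is unloaded, so V_B = V_A · R4/(R3+R4) = 0.8594 × 15.4/20.48 = 0.6462 V.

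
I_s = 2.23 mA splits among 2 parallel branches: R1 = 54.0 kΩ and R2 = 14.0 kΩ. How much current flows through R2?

Two-branch current divider: I_k = I_s · R_other/(R_1 + R_2).
So I = 2.23 × 54.0/68.00 = 1.771 mA.

I ≈ 1.77 mA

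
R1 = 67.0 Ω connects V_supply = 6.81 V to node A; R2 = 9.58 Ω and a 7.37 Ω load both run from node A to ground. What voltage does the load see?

V_out ≈ 0.399 V

The load sits in parallel with R2, giving an effective lower resistance R2' = R2·R_L/(R2+R_L) = 4.165 Ω.
Now apply the divider: V_out = 6.81 × 0.05853 = 0.3986 V.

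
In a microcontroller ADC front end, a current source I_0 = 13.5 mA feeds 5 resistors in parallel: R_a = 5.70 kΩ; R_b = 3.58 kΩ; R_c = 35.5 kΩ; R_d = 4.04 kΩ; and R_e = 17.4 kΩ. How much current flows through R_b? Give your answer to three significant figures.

I ≈ 4.79 mA

Conductances: ΣG = 1/5.70 + 1/3.58 + 1/35.5 + 1/4.04 + 1/17.4 = 0.7879 (1/kΩ).
By the current-divider rule, I = I_0 · G_k/ΣG = 13.5 × 0.3545 = 4.786 mA.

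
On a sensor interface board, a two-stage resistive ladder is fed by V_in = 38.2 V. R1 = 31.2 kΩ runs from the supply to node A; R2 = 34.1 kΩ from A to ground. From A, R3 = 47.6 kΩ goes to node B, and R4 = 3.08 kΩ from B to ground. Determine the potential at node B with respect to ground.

Node A sees R2 in parallel with the series input of stage 2, R3 + R4 = 50.68 kΩ.
Effective lower resistance at A: R2 ‖ 50.68 = 20.38 kΩ.
First divider: V_A = V_in · 20.38/(31.2 + 20.38) = 15.10 V.
V_B = V_A × 0.06077 = 0.9174 V.

V_B ≈ 0.917 V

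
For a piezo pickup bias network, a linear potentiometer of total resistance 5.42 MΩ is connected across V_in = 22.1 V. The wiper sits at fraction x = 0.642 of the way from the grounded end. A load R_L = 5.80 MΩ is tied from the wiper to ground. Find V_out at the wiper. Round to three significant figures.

V_out ≈ 11.7 V

Split the track: R_lower = x·R_p = 3.480 MΩ, R_upper = (1−x)·R_p = 1.940 MΩ.
(x·R_p) ‖ R_L = 2.175 MΩ.
V_out = 22.1 × 2.175/(1.940 + 2.175) = 11.68 V.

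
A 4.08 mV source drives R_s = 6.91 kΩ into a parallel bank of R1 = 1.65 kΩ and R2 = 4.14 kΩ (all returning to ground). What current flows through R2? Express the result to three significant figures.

Parallel bank: R_p = 1/(1/1.65 + 1/4.14) = 1.180 kΩ.
Node voltage V_A = V_CC · R_p/(R_s + R_p) = 4.08 × 0.1458 = 0.5950 mV.
Branch current I = V_A/R2 = 0.5950/4.14 = 0.1437 µA.

I ≈ 0.144 µA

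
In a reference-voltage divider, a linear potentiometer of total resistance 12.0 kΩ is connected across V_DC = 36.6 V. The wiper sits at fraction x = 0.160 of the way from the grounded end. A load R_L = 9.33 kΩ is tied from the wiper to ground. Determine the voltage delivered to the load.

Lower segment x·R_p = 1.920 kΩ; upper segment (1−x)·R_p = 10.08 kΩ.
(x·R_p) ‖ R_L = 1.592 kΩ.
Loaded-divider output: V_out = 36.6 × 0.1364 = 4.993 V.

V_out ≈ 4.99 V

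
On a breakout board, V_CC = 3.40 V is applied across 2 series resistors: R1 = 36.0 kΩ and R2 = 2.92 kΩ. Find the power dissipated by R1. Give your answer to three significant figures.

ΣR = 38.92 kΩ → I = 3.40/38.92 = 0.08736 mA.
P = I²R = 0.007632 × 36.0 = 0.2747 mW.

P ≈ 0.275 mW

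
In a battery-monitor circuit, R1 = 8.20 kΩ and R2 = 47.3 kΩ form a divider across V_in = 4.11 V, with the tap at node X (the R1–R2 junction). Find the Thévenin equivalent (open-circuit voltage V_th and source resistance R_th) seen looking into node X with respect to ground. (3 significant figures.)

With X open, the divider is unloaded: V_th = 4.11 × 47.3/55.50 = 3.503 V.
Zeroing V_in shorts the top of R1 to ground, so R_th = R1 ‖ R2 = 6.988 kΩ.

V_th ≈ 3.50 V, R_th ≈ 6.99 kΩ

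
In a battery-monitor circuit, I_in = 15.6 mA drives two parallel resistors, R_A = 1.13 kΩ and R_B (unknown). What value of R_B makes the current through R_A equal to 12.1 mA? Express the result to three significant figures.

Two-branch current divider: I_A = I_in · R_B/(R_A + R_B).
With f = 0.7756, R_B = R_A · f/(1−f) = 1.13 × 3.457 = 3.907 kΩ.

R_B ≈ 3.91 kΩ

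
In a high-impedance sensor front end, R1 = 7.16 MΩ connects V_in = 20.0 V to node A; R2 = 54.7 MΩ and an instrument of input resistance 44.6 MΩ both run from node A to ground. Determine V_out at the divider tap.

V_out ≈ 15.5 V

First combine the lower leg with the load: R2 ‖ R_L = 24.57 MΩ.
Then V_out = V_in · R2'/(R1 + R2') = 20.0 × 24.57/31.73 = 15.49 V.
(Unloaded it would be 17.7 V; the load pulls it down.)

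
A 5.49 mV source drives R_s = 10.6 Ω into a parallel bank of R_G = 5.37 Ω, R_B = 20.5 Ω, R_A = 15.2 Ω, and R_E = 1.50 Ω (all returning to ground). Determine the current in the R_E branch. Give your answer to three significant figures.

Parallel bank: R_p = 1/(1/5.37 + 1/20.5 + 1/15.2 + 1/1.50) = 1.034 Ω.
V_A = 5.49 × 1.034/11.63 = 0.4878 mV.
I(R_E) = V_A / R_E = 0.4878/1.50 = 0.3252 mA.

I ≈ 0.325 mA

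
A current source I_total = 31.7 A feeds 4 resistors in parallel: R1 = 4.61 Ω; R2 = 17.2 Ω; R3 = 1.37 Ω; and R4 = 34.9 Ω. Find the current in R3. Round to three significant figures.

Conductances: ΣG = 1/4.61 + 1/17.2 + 1/1.37 + 1/34.9 = 1.034 (1/Ω).
R3 takes the fraction G_k/ΣG = 0.7299/1.034 = 0.7062, so I = 31.7 × 0.7062 = 22.39 A.

I ≈ 22.4 A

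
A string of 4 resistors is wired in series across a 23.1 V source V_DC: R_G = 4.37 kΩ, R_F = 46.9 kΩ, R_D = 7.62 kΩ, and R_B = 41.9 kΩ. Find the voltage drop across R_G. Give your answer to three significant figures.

Series total: ΣR = 4.37 + 46.9 + 7.62 + 41.9 = 100.8 kΩ.
By the voltage-divider rule, V = 23.1 × 4.370/100.8 = 1.002 V.

V ≈ 1.00 V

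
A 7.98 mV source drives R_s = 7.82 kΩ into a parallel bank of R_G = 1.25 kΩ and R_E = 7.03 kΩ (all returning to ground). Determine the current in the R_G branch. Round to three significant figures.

I ≈ 0.763 µA

Equivalent of the parallel group: R_p = 1.061 kΩ.
Node voltage V_A = V_s · R_p/(R_s + R_p) = 7.98 × 0.1195 = 0.9536 mV.
Branch current I = V_A/R_G = 0.9536/1.25 = 0.7629 µA.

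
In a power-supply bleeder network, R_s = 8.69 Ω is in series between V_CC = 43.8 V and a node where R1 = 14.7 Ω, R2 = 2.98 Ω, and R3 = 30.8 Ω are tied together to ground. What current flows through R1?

Combine the parallel branches: R_p = (1/14.7 + 1/2.98 + 1/30.8)⁻¹ = 2.293 Ω.
Node voltage V_A = V_CC · R_p/(R_s + R_p) = 43.8 × 0.2088 = 9.145 V.
Branch current I = V_A/R1 = 9.145/14.7 = 0.6221 A.

I ≈ 0.622 A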